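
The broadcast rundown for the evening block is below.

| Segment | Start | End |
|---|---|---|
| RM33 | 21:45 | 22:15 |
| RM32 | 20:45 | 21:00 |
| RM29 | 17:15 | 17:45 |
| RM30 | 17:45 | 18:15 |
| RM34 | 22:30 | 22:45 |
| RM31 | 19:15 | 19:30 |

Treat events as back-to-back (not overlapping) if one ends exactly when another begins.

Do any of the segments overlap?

No

Sorted by start: RM29, RM30, RM31, RM32, RM33, RM34.
RM30 starts exactly when RM29 ends (back-to-back, no overlap) — done with RM29.
RM31 starts after RM30 ends — done with RM30.
RM32 starts after RM31 ends — done with RM31.
RM33 starts after RM32 ends — done with RM32.
RM34 starts after RM33 ends.
Every pair is clear; the schedule has no overlaps.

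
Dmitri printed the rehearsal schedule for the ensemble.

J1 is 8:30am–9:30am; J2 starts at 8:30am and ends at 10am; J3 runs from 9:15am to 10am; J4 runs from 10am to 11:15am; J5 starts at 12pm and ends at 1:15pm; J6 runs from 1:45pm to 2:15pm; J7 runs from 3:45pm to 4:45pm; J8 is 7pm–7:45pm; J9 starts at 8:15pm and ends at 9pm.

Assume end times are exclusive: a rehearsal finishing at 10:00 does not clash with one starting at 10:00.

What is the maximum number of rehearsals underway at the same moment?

Walk through starts and ends in time order (an end at T is processed before a start at T):
8:30am start J1 → 1
8:30am start J2 → 2
9:15am start J3 → 3
9:30am end J1 → 2
10am end J2 → 1
10am end J3 → 0
10am start J4 → 1
11:15am end J4 → 0
12pm start J5 → 1
1:15pm end J5 → 0
1:45pm start J6 → 1
2:15pm end J6 → 0
3:45pm start J7 → 1
4:45pm end J7 → 0
7pm start J8 → 1
7:45pm end J8 → 0
8:15pm start J9 → 1
9pm end J9 → 0
Peak is 3, at 9:15am (J1, J2, J3).

3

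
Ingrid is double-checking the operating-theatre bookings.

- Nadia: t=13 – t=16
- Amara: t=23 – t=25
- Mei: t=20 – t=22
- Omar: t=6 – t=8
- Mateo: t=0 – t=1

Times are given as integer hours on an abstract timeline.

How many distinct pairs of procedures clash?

Sorted by start: Mateo, Omar, Nadia, Mei, Amara.
Omar starts after Mateo ends, so nothing later overlaps Mateo either.
Nadia starts after Omar ends, so nothing later overlaps Omar either.
Mei starts after Nadia ends, so nothing later overlaps Nadia either.
Amara starts after Mei ends.
No pair overlaps.

0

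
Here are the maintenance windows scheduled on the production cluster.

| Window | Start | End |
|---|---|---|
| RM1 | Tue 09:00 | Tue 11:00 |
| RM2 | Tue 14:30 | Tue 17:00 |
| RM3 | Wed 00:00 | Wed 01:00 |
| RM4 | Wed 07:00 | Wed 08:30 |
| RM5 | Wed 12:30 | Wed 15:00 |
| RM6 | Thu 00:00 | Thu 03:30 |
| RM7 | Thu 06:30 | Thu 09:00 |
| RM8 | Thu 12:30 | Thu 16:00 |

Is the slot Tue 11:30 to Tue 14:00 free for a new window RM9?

RM1: ends Tue 11:00 at or before RM9 starts Tue 11:30 → clear.
RM2: starts Tue 14:30 at or after RM9 ends Tue 14:00 → clear.
RM3: starts Wed 00:00 at or after RM9 ends Tue 14:00 → clear.
RM4: starts Wed 07:00 at or after RM9 ends Tue 14:00 → clear.
RM5: starts Wed 12:30 at or after RM9 ends Tue 14:00 → clear.
RM6: starts Thu 00:00 at or after RM9 ends Tue 14:00 → clear.
RM7: starts Thu 06:30 at or after RM9 ends Tue 14:00 → clear.
RM8: starts Thu 12:30 at or after RM9 ends Tue 14:00 → clear.

Yes — the slot is free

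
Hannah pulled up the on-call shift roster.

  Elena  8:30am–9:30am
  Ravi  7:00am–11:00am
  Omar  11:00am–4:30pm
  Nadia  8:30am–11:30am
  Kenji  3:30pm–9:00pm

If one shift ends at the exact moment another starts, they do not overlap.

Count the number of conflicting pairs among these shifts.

5

Check each pair: they overlap iff neither finishes before the other starts.
Sorted by start: Ravi, Nadia, Elena, Omar, Kenji.
Nadia starts before Ravi ends → Ravi and Nadia overlap.
Elena starts before Ravi ends → Ravi and Elena overlap.
Omar starts exactly when Ravi ends (back-to-back, no overlap); Ravi is clear from here.
Elena starts before Nadia ends → Nadia and Elena overlap.
Omar starts before Nadia ends → Nadia and Omar overlap.
Kenji starts after Nadia ends.
Omar starts after Elena ends; Elena is clear from here.
Kenji starts before Omar ends → Omar and Kenji overlap.
Overlapping pairs: Elena & Nadia, Elena & Ravi, Kenji & Omar, Nadia & Omar, Nadia & Ravi — 5 in total.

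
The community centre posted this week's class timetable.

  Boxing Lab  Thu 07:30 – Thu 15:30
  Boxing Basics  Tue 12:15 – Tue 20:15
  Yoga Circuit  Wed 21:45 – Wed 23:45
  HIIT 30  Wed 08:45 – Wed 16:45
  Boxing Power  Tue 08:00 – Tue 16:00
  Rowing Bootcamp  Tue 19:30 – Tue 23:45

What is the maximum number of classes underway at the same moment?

2

Sort all start/end points and keep a running count:
Tue 08:00 start Boxing Power → 1
Tue 12:15 start Boxing Basics → 2
Tue 16:00 end Boxing Power → 1
Tue 19:30 start Rowing Bootcamp → 2
Tue 20:15 end Boxing Basics → 1
Tue 23:45 end Rowing Bootcamp → 0
Wed 08:45 start HIIT 30 → 1
Wed 16:45 end HIIT 30 → 0
Wed 21:45 start Yoga Circuit → 1
Wed 23:45 end Yoga Circuit → 0
Thu 07:30 start Boxing Lab → 1
Thu 15:30 end Boxing Lab → 0
Peak is 2, at Tue 12:15 (Boxing Basics, Boxing Power).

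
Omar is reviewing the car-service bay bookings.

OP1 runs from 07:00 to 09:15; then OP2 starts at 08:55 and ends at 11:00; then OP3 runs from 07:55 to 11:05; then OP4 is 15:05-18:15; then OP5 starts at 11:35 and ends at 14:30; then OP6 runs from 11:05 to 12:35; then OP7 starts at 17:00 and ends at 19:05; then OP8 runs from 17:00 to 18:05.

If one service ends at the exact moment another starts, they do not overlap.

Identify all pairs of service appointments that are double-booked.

OP1 & OP2, OP1 & OP3, OP2 & OP3, OP4 & OP7, OP4 & OP8, OP5 & OP6, OP7 & OP8

Check each pair: they overlap iff neither finishes before the other starts.
Sorted by start: OP1, OP3, OP2, OP6, OP5, OP4, OP7, OP8.
OP3 starts before OP1 ends → OP1 and OP3 overlap.
OP2 starts before OP1 ends → OP1 and OP2 overlap.
OP6 starts after OP1 ends, so nothing later overlaps OP1 either.
OP2 starts before OP3 ends → OP3 and OP2 overlap.
OP6 starts exactly when OP3 ends (back-to-back, no overlap), so nothing later overlaps OP3 either.
OP6 starts after OP2 ends, so nothing later overlaps OP2 either.
OP5 starts before OP6 ends → OP6 and OP5 overlap.
OP4 starts after OP6 ends, so nothing later overlaps OP6 either.
OP4 starts after OP5 ends, so nothing later overlaps OP5 either.
OP7 starts before OP4 ends → OP4 and OP7 overlap.
OP8 starts before OP4 ends → OP4 and OP8 overlap.
OP8 starts before OP7 ends → OP7 and OP8 overlap.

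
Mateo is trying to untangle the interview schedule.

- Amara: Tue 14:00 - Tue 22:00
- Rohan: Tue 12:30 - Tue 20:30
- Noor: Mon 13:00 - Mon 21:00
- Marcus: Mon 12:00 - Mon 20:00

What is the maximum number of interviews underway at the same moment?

2

Walk through starts and ends in time order (an end at T is processed before a start at T):
Mon 12:00 start Marcus → 1
Mon 13:00 start Noor → 2
Mon 20:00 end Marcus → 1
Mon 21:00 end Noor → 0
Tue 12:30 start Rohan → 1
Tue 14:00 start Amara → 2
Tue 20:30 end Rohan → 1
Tue 22:00 end Amara → 0
Peak is 2, at Mon 13:00 (Marcus, Noor).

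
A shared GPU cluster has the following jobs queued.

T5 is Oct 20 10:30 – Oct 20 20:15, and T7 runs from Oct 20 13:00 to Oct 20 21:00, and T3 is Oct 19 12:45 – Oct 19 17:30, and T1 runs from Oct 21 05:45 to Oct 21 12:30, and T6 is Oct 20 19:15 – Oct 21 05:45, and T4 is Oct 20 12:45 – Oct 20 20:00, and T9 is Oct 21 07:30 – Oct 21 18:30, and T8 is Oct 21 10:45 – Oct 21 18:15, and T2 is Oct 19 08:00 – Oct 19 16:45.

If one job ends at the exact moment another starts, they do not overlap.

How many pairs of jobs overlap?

Sorted by start: T2, T3, T5, T4, T7, T6, T1, T9, T8.
T3 starts before T2 ends → T2 and T3 overlap.
T5 starts after T2 ends — done with T2.
T5 starts after T3 ends — done with T3.
T4 starts before T5 ends → T5 and T4 overlap.
T7 starts before T5 ends → T5 and T7 overlap.
T6 starts before T5 ends → T5 and T6 overlap.
T1 starts after T5 ends — done with T5.
T7 starts before T4 ends → T4 and T7 overlap.
T6 starts before T4 ends → T4 and T6 overlap.
T1 starts after T4 ends — done with T4.
T6 starts before T7 ends → T7 and T6 overlap.
T1 starts after T7 ends — done with T7.
T1 starts exactly when T6 ends (back-to-back, no overlap) — done with T6.
T9 starts before T1 ends → T1 and T9 overlap.
T8 starts before T1 ends → T1 and T8 overlap.
T8 starts before T9 ends → T9 and T8 overlap.
Overlapping pairs: T1 & T8, T1 & T9, T2 & T3, T4 & T5, T4 & T6, T4 & T7, T5 & T6, T5 & T7, T6 & T7, T8 & T9 — 10 in total.

10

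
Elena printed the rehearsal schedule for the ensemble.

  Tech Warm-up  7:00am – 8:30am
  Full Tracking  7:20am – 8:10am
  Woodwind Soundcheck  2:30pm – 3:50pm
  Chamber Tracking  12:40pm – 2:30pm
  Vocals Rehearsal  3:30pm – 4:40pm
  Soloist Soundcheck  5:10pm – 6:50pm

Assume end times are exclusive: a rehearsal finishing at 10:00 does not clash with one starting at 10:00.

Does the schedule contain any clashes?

Sorted by start: Tech Warm-up, Full Tracking, Chamber Tracking, Woodwind Soundcheck, Vocals Rehearsal, Soloist Soundcheck.
Full Tracking starts before Tech Warm-up ends → Tech Warm-up and Full Tracking overlap.
That's a conflict, so the schedule is not conflict-free.

Yes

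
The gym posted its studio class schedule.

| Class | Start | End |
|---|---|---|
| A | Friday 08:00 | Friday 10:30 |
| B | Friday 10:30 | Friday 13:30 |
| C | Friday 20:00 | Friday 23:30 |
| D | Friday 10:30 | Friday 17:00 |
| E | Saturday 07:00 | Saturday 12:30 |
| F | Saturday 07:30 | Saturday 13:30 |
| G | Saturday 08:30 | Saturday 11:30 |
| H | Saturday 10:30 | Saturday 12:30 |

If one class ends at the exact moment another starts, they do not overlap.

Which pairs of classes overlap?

B & D, E & F, E & G, E & H, F & G, F & H, G & H

Two intervals overlap when each starts before the other ends.
Sorted by start: A, B, D, C, E, F, G, H.
B starts exactly when A ends (back-to-back, no overlap), so nothing later overlaps A either.
D starts before B ends → B and D overlap.
C starts after B ends, so nothing later overlaps B either.
C starts after D ends, so nothing later overlaps D either.
E starts after C ends, so nothing later overlaps C either.
F starts before E ends → E and F overlap.
G starts before E ends → E and G overlap.
H starts before E ends → E and H overlap.
G starts before F ends → F and G overlap.
H starts before F ends → F and H overlap.
H starts before G ends → G and H overlap.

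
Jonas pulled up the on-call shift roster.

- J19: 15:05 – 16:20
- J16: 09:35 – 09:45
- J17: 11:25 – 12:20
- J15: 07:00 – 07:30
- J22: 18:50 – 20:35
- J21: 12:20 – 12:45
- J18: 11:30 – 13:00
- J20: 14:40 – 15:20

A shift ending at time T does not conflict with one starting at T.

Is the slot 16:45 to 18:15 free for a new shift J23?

Yes — the slot is free

J15: ends 07:30 at or before J23 starts 16:45 → clear.
J16: ends 09:45 at or before J23 starts 16:45 → clear.
J17: ends 12:20 at or before J23 starts 16:45 → clear.
J18: ends 13:00 at or before J23 starts 16:45 → clear.
J21: ends 12:45 at or before J23 starts 16:45 → clear.
J20: ends 15:20 at or before J23 starts 16:45 → clear.
J19: ends 16:20 at or before J23 starts 16:45 → clear.
J22: starts 18:50 at or after J23 ends 18:15 → clear.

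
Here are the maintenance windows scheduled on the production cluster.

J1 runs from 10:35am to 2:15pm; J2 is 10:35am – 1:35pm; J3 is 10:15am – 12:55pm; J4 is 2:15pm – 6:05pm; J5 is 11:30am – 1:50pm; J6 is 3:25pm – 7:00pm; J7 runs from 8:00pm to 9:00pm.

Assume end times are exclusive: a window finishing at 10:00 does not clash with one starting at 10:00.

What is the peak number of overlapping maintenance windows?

Walk through starts and ends in time order (an end at T is processed before a start at T):
10:15am start J3 → 1
10:35am start J1 → 2
10:35am start J2 → 3
11:30am start J5 → 4
12:55pm end J3 → 3
1:35pm end J2 → 2
1:50pm end J5 → 1
2:15pm end J1 → 0
2:15pm start J4 → 1
3:25pm start J6 → 2
6:05pm end J4 → 1
7:00pm end J6 → 0
8:00pm start J7 → 1
9:00pm end J7 → 0
Peak is 4, at 11:30am (J1, J2, J3, J5).

4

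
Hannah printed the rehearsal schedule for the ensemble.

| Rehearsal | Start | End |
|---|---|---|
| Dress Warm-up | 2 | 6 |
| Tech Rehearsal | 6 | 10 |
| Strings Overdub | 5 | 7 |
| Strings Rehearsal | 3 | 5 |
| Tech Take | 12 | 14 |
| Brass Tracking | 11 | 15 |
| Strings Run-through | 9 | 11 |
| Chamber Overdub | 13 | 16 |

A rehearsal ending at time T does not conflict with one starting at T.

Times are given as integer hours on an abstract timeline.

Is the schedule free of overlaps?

Two intervals overlap when each starts before the other ends.
Sorted by start: Dress Warm-up, Strings Rehearsal, Strings Overdub, Tech Rehearsal, Strings Run-through, Brass Tracking, Tech Take, Chamber Overdub.
Strings Rehearsal starts before Dress Warm-up ends → Dress Warm-up and Strings Rehearsal overlap.
That's a conflict, so the schedule is not conflict-free.

No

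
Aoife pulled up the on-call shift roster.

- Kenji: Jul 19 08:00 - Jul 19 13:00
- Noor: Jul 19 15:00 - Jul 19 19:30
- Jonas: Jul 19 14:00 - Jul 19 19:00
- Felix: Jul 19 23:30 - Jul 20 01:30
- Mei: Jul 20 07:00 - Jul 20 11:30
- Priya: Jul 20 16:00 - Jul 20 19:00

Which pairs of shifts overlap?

Check each pair: they overlap iff neither finishes before the other starts.
Sorted by start: Kenji, Jonas, Noor, Felix, Mei, Priya.
Jonas starts after Kenji ends; Kenji is clear from here.
Noor starts before Jonas ends → Jonas and Noor overlap.
Felix starts after Jonas ends; Jonas is clear from here.
Felix starts after Noor ends; Noor is clear from here.
Mei starts after Felix ends; Felix is clear from here.
Priya starts after Mei ends.

Jonas & Noor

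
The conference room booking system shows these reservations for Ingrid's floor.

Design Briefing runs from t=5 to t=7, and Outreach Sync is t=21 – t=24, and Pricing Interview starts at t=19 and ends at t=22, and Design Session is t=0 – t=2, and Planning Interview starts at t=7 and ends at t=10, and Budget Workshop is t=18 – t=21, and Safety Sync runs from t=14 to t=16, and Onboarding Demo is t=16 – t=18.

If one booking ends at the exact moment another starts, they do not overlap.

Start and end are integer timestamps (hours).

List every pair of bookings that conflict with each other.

Sorted by start: Design Session, Design Briefing, Planning Interview, Safety Sync, Onboarding Demo, Budget Workshop, Pricing Interview, Outreach Sync.
Design Briefing starts after Design Session ends — done with Design Session.
Planning Interview starts exactly when Design Briefing ends (back-to-back, no overlap) — done with Design Briefing.
Safety Sync starts after Planning Interview ends — done with Planning Interview.
Onboarding Demo starts exactly when Safety Sync ends (back-to-back, no overlap) — done with Safety Sync.
Budget Workshop starts exactly when Onboarding Demo ends (back-to-back, no overlap) — done with Onboarding Demo.
Pricing Interview starts before Budget Workshop ends → Budget Workshop and Pricing Interview overlap.
Outreach Sync starts exactly when Budget Workshop ends (back-to-back, no overlap).
Outreach Sync starts before Pricing Interview ends → Pricing Interview and Outreach Sync overlap.

Budget Workshop & Pricing Interview, Outreach Sync & Pricing Interview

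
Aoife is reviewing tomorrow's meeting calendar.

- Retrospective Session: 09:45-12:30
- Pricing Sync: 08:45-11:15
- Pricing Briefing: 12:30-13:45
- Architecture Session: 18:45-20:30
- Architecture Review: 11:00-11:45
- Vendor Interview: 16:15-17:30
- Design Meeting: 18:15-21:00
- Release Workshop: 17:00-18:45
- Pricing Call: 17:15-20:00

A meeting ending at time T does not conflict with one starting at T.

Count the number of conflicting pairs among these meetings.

Check each pair: they overlap iff neither finishes before the other starts.
Sorted by start: Pricing Sync, Retrospective Session, Architecture Review, Pricing Briefing, Vendor Interview, Release Workshop, Pricing Call, Design Meeting, Architecture Session.
Retrospective Session starts before Pricing Sync ends → Pricing Sync and Retrospective Session overlap.
Architecture Review starts before Pricing Sync ends → Pricing Sync and Architecture Review overlap.
Pricing Briefing starts after Pricing Sync ends; Pricing Sync is clear from here.
Architecture Review starts before Retrospective Session ends → Retrospective Session and Architecture Review overlap.
Pricing Briefing starts exactly when Retrospective Session ends (back-to-back, no overlap); Retrospective Session is clear from here.
Pricing Briefing starts after Architecture Review ends; Architecture Review is clear from here.
Vendor Interview starts after Pricing Briefing ends; Pricing Briefing is clear from here.
Release Workshop starts before Vendor Interview ends → Vendor Interview and Release Workshop overlap.
Pricing Call starts before Vendor Interview ends → Vendor Interview and Pricing Call overlap.
Design Meeting starts after Vendor Interview ends; Vendor Interview is clear from here.
Pricing Call starts before Release Workshop ends → Release Workshop and Pricing Call overlap.
Design Meeting starts before Release Workshop ends → Release Workshop and Design Meeting overlap.
Architecture Session starts exactly when Release Workshop ends (back-to-back, no overlap).
Design Meeting starts before Pricing Call ends → Pricing Call and Design Meeting overlap.
Architecture Session starts before Pricing Call ends → Pricing Call and Architecture Session overlap.
Architecture Session starts before Design Meeting ends → Design Meeting and Architecture Session overlap.
Overlapping pairs: Architecture Review & Pricing Sync, Architecture Review & Retrospective Session, Architecture Session & Design Meeting, Architecture Session & Pricing Call, Design Meeting & Pricing Call, Design Meeting & Release Workshop, Pricing Call & Release Workshop, Pricing Call & Vendor Interview, Pricing Sync & Retrospective Session, Release Workshop & Vendor Interview — 10 in total.

10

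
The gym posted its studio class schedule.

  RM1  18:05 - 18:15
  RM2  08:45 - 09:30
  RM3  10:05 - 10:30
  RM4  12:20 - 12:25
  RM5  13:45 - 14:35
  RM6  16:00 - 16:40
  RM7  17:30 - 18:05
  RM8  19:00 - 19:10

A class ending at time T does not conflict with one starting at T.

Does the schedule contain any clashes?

No

Sorted by start: RM2, RM3, RM4, RM5, RM6, RM7, RM1, RM8.
RM3 starts after RM2 ends, so RM2 has no further overlaps.
RM4 starts after RM3 ends, so RM3 has no further overlaps.
RM5 starts after RM4 ends, so RM4 has no further overlaps.
RM6 starts after RM5 ends, so RM5 has no further overlaps.
RM7 starts after RM6 ends, so RM6 has no further overlaps.
RM1 starts exactly when RM7 ends (back-to-back, no overlap), so RM7 has no further overlaps.
RM8 starts after RM1 ends.
Every pair is clear; the schedule has no overlaps.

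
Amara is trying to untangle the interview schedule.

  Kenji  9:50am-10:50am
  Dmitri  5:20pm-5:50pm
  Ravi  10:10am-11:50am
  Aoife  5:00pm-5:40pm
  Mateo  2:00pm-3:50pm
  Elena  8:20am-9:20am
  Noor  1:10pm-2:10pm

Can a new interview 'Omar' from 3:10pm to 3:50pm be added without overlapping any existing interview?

No — it overlaps Mateo

Elena: ends 9:20am at or before Omar starts 3:10pm → clear.
Kenji: ends 10:50am at or before Omar starts 3:10pm → clear.
Ravi: ends 11:50am at or before Omar starts 3:10pm → clear.
Noor: ends 2:10pm at or before Omar starts 3:10pm → clear.
Mateo: starts 2:00pm before Omar ends 3:50pm, and ends 3:50pm after Omar starts 3:10pm → overlap.
Aoife: starts 5:00pm at or after Omar ends 3:50pm → clear.
Dmitri: starts 5:20pm at or after Omar ends 3:50pm → clear.
Omar overlaps Mateo.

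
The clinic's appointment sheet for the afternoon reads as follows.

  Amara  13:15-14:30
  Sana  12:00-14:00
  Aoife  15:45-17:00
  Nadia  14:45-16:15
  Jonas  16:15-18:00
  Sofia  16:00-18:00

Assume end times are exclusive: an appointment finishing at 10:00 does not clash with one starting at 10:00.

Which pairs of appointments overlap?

Sorted by start: Sana, Amara, Nadia, Aoife, Sofia, Jonas.
Amara starts before Sana ends → Sana and Amara overlap.
Nadia starts after Sana ends, so Sana has no further overlaps.
Nadia starts after Amara ends, so Amara has no further overlaps.
Aoife starts before Nadia ends → Nadia and Aoife overlap.
Sofia starts before Nadia ends → Nadia and Sofia overlap.
Jonas starts exactly when Nadia ends (back-to-back, no overlap).
Sofia starts before Aoife ends → Aoife and Sofia overlap.
Jonas starts before Aoife ends → Aoife and Jonas overlap.
Jonas starts before Sofia ends → Sofia and Jonas overlap.

Amara & Sana, Aoife & Jonas, Aoife & Nadia, Aoife & Sofia, Jonas & Sofia, Nadia & Sofia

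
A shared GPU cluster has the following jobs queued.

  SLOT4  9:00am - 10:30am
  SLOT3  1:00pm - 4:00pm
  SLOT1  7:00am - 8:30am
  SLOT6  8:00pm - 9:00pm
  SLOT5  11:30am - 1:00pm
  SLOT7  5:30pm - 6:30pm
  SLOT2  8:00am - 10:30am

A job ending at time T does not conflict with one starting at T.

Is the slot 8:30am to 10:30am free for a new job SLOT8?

No — it overlaps SLOT2, SLOT4

SLOT1: ends 8:30am at or before SLOT8 starts 8:30am → clear.
SLOT2: starts 8:00am before SLOT8 ends 10:30am, and ends 10:30am after SLOT8 starts 8:30am → overlap.
SLOT4: starts 9:00am before SLOT8 ends 10:30am, and ends 10:30am after SLOT8 starts 8:30am → overlap.
SLOT5: starts 11:30am at or after SLOT8 ends 10:30am → clear.
SLOT3: starts 1:00pm at or after SLOT8 ends 10:30am → clear.
SLOT7: starts 5:30pm at or after SLOT8 ends 10:30am → clear.
SLOT6: starts 8:00pm at or after SLOT8 ends 10:30am → clear.
SLOT8 overlaps SLOT2, SLOT4.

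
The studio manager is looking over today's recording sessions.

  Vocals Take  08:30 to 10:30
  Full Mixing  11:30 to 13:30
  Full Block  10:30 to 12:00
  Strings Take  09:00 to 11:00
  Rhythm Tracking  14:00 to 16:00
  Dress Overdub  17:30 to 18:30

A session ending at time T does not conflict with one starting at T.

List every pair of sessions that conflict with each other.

Two intervals overlap when each starts before the other ends.
Sorted by start: Vocals Take, Strings Take, Full Block, Full Mixing, Rhythm Tracking, Dress Overdub.
Strings Take starts before Vocals Take ends → Vocals Take and Strings Take overlap.
Full Block starts exactly when Vocals Take ends (back-to-back, no overlap) — done with Vocals Take.
Full Block starts before Strings Take ends → Strings Take and Full Block overlap.
Full Mixing starts after Strings Take ends — done with Strings Take.
Full Mixing starts before Full Block ends → Full Block and Full Mixing overlap.
Rhythm Tracking starts after Full Block ends — done with Full Block.
Rhythm Tracking starts after Full Mixing ends — done with Full Mixing.
Dress Overdub starts after Rhythm Tracking ends.

Full Block & Full Mixing, Full Block & Strings Take, Strings Take & Vocals Take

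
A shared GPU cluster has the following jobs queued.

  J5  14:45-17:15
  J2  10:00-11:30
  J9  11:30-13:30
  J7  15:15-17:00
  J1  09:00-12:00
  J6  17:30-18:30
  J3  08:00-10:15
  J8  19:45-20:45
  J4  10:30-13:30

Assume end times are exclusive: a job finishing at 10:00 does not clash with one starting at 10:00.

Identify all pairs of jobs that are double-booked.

Sorted by start: J3, J1, J2, J4, J9, J5, J7, J6, J8.
J1 starts before J3 ends → J3 and J1 overlap.
J2 starts before J3 ends → J3 and J2 overlap.
J4 starts after J3 ends, so nothing later overlaps J3 either.
J2 starts before J1 ends → J1 and J2 overlap.
J4 starts before J1 ends → J1 and J4 overlap.
J9 starts before J1 ends → J1 and J9 overlap.
J5 starts after J1 ends, so nothing later overlaps J1 either.
J4 starts before J2 ends → J2 and J4 overlap.
J9 starts exactly when J2 ends (back-to-back, no overlap), so nothing later overlaps J2 either.
J9 starts before J4 ends → J4 and J9 overlap.
J5 starts after J4 ends, so nothing later overlaps J4 either.
J5 starts after J9 ends, so nothing later overlaps J9 either.
J7 starts before J5 ends → J5 and J7 overlap.
J6 starts after J5 ends, so nothing later overlaps J5 either.
J6 starts after J7 ends, so nothing later overlaps J7 either.
J8 starts after J6 ends.

J1 & J2, J1 & J3, J1 & J4, J1 & J9, J2 & J3, J2 & J4, J4 & J9, J5 & J7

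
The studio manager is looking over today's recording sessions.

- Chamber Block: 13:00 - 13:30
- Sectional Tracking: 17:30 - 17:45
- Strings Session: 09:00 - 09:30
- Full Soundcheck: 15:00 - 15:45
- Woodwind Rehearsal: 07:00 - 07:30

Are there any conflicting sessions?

Sorted by start: Woodwind Rehearsal, Strings Session, Chamber Block, Full Soundcheck, Sectional Tracking.
Strings Session starts after Woodwind Rehearsal ends — done with Woodwind Rehearsal.
Chamber Block starts after Strings Session ends — done with Strings Session.
Full Soundcheck starts after Chamber Block ends — done with Chamber Block.
Sectional Tracking starts after Full Soundcheck ends.
Every pair is clear; the schedule has no overlaps.

No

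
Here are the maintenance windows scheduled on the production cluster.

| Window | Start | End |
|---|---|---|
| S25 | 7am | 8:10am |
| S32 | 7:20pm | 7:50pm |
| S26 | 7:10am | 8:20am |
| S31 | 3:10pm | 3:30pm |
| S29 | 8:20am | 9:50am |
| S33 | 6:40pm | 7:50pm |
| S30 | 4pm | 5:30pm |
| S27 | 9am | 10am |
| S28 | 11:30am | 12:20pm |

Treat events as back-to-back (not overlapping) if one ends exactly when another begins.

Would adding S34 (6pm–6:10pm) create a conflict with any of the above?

S25: ends 8:10am at or before S34 starts 6pm → clear.
S26: ends 8:20am at or before S34 starts 6pm → clear.
S29: ends 9:50am at or before S34 starts 6pm → clear.
S27: ends 10am at or before S34 starts 6pm → clear.
S28: ends 12:20pm at or before S34 starts 6pm → clear.
S31: ends 3:30pm at or before S34 starts 6pm → clear.
S30: ends 5:30pm at or before S34 starts 6pm → clear.
S33: starts 6:40pm at or after S34 ends 6:10pm → clear.
S32: starts 7:20pm at or after S34 ends 6:10pm → clear.

No — it doesn't clash with anything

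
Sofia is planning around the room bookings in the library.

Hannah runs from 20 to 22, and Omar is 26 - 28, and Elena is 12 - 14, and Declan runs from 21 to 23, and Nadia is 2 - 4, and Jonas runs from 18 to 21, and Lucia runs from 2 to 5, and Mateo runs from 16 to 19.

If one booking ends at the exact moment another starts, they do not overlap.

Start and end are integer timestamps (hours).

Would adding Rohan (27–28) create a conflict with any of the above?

Lucia: ends 5 at or before Rohan starts 27 → clear.
Nadia: ends 4 at or before Rohan starts 27 → clear.
Elena: ends 14 at or before Rohan starts 27 → clear.
Mateo: ends 19 at or before Rohan starts 27 → clear.
Jonas: ends 21 at or before Rohan starts 27 → clear.
Hannah: ends 22 at or before Rohan starts 27 → clear.
Declan: ends 23 at or before Rohan starts 27 → clear.
Omar: starts 26 before Rohan ends 28, and ends 28 after Rohan starts 27 → overlap.
Rohan overlaps Omar.

Yes — it overlaps Omar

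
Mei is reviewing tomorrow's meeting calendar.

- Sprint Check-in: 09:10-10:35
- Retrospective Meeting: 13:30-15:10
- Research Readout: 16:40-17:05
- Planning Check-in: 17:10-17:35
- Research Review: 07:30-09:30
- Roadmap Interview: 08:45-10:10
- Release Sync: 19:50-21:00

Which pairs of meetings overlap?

Research Review & Roadmap Interview, Research Review & Sprint Check-in, Roadmap Interview & Sprint Check-in

Sorted by start: Research Review, Roadmap Interview, Sprint Check-in, Retrospective Meeting, Research Readout, Planning Check-in, Release Sync.
Roadmap Interview starts before Research Review ends → Research Review and Roadmap Interview overlap.
Sprint Check-in starts before Research Review ends → Research Review and Sprint Check-in overlap.
Retrospective Meeting starts after Research Review ends — done with Research Review.
Sprint Check-in starts before Roadmap Interview ends → Roadmap Interview and Sprint Check-in overlap.
Retrospective Meeting starts after Roadmap Interview ends — done with Roadmap Interview.
Retrospective Meeting starts after Sprint Check-in ends — done with Sprint Check-in.
Research Readout starts after Retrospective Meeting ends — done with Retrospective Meeting.
Planning Check-in starts after Research Readout ends — done with Research Readout.
Release Sync starts after Planning Check-in ends.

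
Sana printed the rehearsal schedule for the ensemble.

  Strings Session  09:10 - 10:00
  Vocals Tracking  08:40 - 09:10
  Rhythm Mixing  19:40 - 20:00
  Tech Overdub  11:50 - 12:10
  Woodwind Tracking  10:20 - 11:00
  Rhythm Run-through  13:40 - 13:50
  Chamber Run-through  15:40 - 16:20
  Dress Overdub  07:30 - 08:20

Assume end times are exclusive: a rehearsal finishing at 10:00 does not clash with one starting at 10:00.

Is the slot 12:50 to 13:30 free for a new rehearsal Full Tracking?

Dress Overdub: ends 08:20 at or before Full Tracking starts 12:50 → clear.
Vocals Tracking: ends 09:10 at or before Full Tracking starts 12:50 → clear.
Strings Session: ends 10:00 at or before Full Tracking starts 12:50 → clear.
Woodwind Tracking: ends 11:00 at or before Full Tracking starts 12:50 → clear.
Tech Overdub: ends 12:10 at or before Full Tracking starts 12:50 → clear.
Rhythm Run-through: starts 13:40 at or after Full Tracking ends 13:30 → clear.
Chamber Run-through: starts 15:40 at or after Full Tracking ends 13:30 → clear.
Rhythm Mixing: starts 19:40 at or after Full Tracking ends 13:30 → clear.

Yes — the slot is free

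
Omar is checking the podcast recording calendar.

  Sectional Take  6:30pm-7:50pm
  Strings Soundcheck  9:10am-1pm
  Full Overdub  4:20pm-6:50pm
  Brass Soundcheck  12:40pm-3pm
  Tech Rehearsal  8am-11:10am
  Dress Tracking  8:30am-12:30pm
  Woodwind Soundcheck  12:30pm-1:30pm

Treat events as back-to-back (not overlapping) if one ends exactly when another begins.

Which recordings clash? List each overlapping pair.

Sorted by start: Tech Rehearsal, Dress Tracking, Strings Soundcheck, Woodwind Soundcheck, Brass Soundcheck, Full Overdub, Sectional Take.
Dress Tracking starts before Tech Rehearsal ends → Tech Rehearsal and Dress Tracking overlap.
Strings Soundcheck starts before Tech Rehearsal ends → Tech Rehearsal and Strings Soundcheck overlap.
Woodwind Soundcheck starts after Tech Rehearsal ends; Tech Rehearsal is clear from here.
Strings Soundcheck starts before Dress Tracking ends → Dress Tracking and Strings Soundcheck overlap.
Woodwind Soundcheck starts exactly when Dress Tracking ends (back-to-back, no overlap); Dress Tracking is clear from here.
Woodwind Soundcheck starts before Strings Soundcheck ends → Strings Soundcheck and Woodwind Soundcheck overlap.
Brass Soundcheck starts before Strings Soundcheck ends → Strings Soundcheck and Brass Soundcheck overlap.
Full Overdub starts after Strings Soundcheck ends; Strings Soundcheck is clear from here.
Brass Soundcheck starts before Woodwind Soundcheck ends → Woodwind Soundcheck and Brass Soundcheck overlap.
Full Overdub starts after Woodwind Soundcheck ends; Woodwind Soundcheck is clear from here.
Full Overdub starts after Brass Soundcheck ends; Brass Soundcheck is clear from here.
Sectional Take starts before Full Overdub ends → Full Overdub and Sectional Take overlap.

Brass Soundcheck & Strings Soundcheck, Brass Soundcheck & Woodwind Soundcheck, Dress Tracking & Strings Soundcheck, Dress Tracking & Tech Rehearsal, Full Overdub & Sectional Take, Strings Soundcheck & Tech Rehearsal, Strings Soundcheck & Woodwind Soundcheck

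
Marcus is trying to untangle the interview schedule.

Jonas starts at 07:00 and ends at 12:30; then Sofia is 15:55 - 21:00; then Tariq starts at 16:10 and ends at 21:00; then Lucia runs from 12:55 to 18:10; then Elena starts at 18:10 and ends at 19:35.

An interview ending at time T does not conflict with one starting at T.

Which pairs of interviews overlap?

Elena & Sofia, Elena & Tariq, Lucia & Sofia, Lucia & Tariq, Sofia & Tariq

Sorted by start: Jonas, Lucia, Sofia, Tariq, Elena.
Lucia starts after Jonas ends; Jonas is clear from here.
Sofia starts before Lucia ends → Lucia and Sofia overlap.
Tariq starts before Lucia ends → Lucia and Tariq overlap.
Elena starts exactly when Lucia ends (back-to-back, no overlap).
Tariq starts before Sofia ends → Sofia and Tariq overlap.
Elena starts before Sofia ends → Sofia and Elena overlap.
Elena starts before Tariq ends → Tariq and Elena overlap.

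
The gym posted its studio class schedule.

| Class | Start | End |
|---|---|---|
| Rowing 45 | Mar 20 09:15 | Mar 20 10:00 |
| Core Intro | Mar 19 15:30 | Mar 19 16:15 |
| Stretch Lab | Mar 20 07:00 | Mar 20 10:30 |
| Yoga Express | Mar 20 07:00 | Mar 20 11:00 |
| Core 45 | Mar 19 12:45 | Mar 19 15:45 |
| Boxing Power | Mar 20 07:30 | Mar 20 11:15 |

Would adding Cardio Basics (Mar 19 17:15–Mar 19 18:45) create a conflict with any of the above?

Core 45: ends Mar 19 15:45 at or before Cardio Basics starts Mar 19 17:15 → clear.
Core Intro: ends Mar 19 16:15 at or before Cardio Basics starts Mar 19 17:15 → clear.
Yoga Express: starts Mar 20 07:00 at or after Cardio Basics ends Mar 19 18:45 → clear.
Stretch Lab: starts Mar 20 07:00 at or after Cardio Basics ends Mar 19 18:45 → clear.
Boxing Power: starts Mar 20 07:30 at or after Cardio Basics ends Mar 19 18:45 → clear.
Rowing 45: starts Mar 20 09:15 at or after Cardio Basics ends Mar 19 18:45 → clear.

No — it doesn't clash with anything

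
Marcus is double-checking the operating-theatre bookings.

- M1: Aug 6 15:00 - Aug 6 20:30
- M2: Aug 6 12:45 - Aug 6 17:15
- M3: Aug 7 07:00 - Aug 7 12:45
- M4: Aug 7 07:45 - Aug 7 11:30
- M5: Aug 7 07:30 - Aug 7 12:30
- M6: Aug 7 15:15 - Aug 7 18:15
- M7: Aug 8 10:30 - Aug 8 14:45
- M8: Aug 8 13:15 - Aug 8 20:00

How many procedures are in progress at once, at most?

Walk through starts and ends in time order (an end at T is processed before a start at T):
Aug 6 12:45 start M2 → 1
Aug 6 15:00 start M1 → 2
Aug 6 17:15 end M2 → 1
Aug 6 20:30 end M1 → 0
Aug 7 07:00 start M3 → 1
Aug 7 07:30 start M5 → 2
Aug 7 07:45 start M4 → 3
Aug 7 11:30 end M4 → 2
Aug 7 12:30 end M5 → 1
Aug 7 12:45 end M3 → 0
Aug 7 15:15 start M6 → 1
Aug 7 18:15 end M6 → 0
Aug 8 10:30 start M7 → 1
Aug 8 13:15 start M8 → 2
Aug 8 14:45 end M7 → 1
Aug 8 20:00 end M8 → 0
Peak is 3, at Aug 7 07:45 (M3, M4, M5).

3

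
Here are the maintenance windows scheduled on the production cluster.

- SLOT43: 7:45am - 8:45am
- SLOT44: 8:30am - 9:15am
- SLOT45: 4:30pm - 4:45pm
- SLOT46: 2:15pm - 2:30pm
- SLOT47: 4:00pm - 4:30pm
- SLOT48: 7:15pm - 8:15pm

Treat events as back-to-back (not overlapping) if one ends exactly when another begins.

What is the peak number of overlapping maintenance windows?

Sweep the timeline, counting +1 at each start and −1 at each end (ends before starts at a tie):
7:45am start SLOT43 → 1
8:30am start SLOT44 → 2
8:45am end SLOT43 → 1
9:15am end SLOT44 → 0
2:15pm start SLOT46 → 1
2:30pm end SLOT46 → 0
4:00pm start SLOT47 → 1
4:30pm end SLOT47 → 0
4:30pm start SLOT45 → 1
4:45pm end SLOT45 → 0
7:15pm start SLOT48 → 1
8:15pm end SLOT48 → 0
Peak is 2, at 8:30am (SLOT43, SLOT44).

2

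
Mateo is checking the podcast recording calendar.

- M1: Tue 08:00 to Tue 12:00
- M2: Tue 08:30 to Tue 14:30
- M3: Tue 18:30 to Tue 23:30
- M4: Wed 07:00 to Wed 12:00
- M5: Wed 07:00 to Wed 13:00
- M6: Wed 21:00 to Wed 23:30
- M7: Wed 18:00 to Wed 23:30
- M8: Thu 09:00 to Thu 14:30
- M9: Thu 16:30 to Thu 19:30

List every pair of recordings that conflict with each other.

Sorted by start: M1, M2, M3, M4, M5, M7, M6, M8, M9.
M2 starts before M1 ends → M1 and M2 overlap.
M3 starts after M1 ends; M1 is clear from here.
M3 starts after M2 ends; M2 is clear from here.
M4 starts after M3 ends; M3 is clear from here.
M5 starts before M4 ends → M4 and M5 overlap.
M7 starts after M4 ends; M4 is clear from here.
M7 starts after M5 ends; M5 is clear from here.
M6 starts before M7 ends → M7 and M6 overlap.
M8 starts after M7 ends; M7 is clear from here.
M8 starts after M6 ends; M6 is clear from here.
M9 starts after M8 ends.

M1 & M2, M4 & M5, M6 & M7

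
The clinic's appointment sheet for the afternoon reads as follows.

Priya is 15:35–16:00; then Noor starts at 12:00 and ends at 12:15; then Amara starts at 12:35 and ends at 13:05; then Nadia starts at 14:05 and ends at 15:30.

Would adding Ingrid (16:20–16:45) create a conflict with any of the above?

Noor: ends 12:15 at or before Ingrid starts 16:20 → clear.
Amara: ends 13:05 at or before Ingrid starts 16:20 → clear.
Nadia: ends 15:30 at or before Ingrid starts 16:20 → clear.
Priya: ends 16:00 at or before Ingrid starts 16:20 → clear.

No — it doesn't clash with anything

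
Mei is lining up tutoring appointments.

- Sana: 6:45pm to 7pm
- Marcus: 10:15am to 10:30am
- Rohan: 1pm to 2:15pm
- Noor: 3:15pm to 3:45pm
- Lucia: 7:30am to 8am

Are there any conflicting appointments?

No

Sorted by start: Lucia, Marcus, Rohan, Noor, Sana.
Marcus starts after Lucia ends; Lucia is clear from here.
Rohan starts after Marcus ends; Marcus is clear from here.
Noor starts after Rohan ends; Rohan is clear from here.
Sana starts after Noor ends.
Every pair is clear; the schedule has no overlaps.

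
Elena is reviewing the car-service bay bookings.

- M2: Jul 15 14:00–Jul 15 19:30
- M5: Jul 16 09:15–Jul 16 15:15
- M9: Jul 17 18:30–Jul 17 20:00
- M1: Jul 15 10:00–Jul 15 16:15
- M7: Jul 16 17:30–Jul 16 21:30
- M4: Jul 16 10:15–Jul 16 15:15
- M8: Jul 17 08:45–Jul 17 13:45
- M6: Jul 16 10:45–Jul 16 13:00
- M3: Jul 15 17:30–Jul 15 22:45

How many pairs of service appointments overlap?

5

Check each pair: they overlap iff neither finishes before the other starts.
Sorted by start: M1, M2, M3, M5, M4, M6, M7, M8, M9.
M2 starts before M1 ends → M1 and M2 overlap.
M3 starts after M1 ends; M1 is clear from here.
M3 starts before M2 ends → M2 and M3 overlap.
M5 starts after M2 ends; M2 is clear from here.
M5 starts after M3 ends; M3 is clear from here.
M4 starts before M5 ends → M5 and M4 overlap.
M6 starts before M5 ends → M5 and M6 overlap.
M7 starts after M5 ends; M5 is clear from here.
M6 starts before M4 ends → M4 and M6 overlap.
M7 starts after M4 ends; M4 is clear from here.
M7 starts after M6 ends; M6 is clear from here.
M8 starts after M7 ends; M7 is clear from here.
M9 starts after M8 ends.
Overlapping pairs: M1 & M2, M2 & M3, M4 & M5, M4 & M6, M5 & M6 — 5 in total.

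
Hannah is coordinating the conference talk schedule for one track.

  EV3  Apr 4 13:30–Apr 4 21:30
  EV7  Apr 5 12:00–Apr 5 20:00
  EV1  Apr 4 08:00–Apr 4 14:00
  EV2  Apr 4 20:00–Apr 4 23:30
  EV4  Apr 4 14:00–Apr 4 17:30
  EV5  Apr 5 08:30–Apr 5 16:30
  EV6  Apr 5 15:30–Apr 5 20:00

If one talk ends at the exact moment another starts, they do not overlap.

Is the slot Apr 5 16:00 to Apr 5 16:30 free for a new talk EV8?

No — it overlaps EV5, EV6, EV7

EV1: ends Apr 4 14:00 at or before EV8 starts Apr 5 16:00 → clear.
EV3: ends Apr 4 21:30 at or before EV8 starts Apr 5 16:00 → clear.
EV4: ends Apr 4 17:30 at or before EV8 starts Apr 5 16:00 → clear.
EV2: ends Apr 4 23:30 at or before EV8 starts Apr 5 16:00 → clear.
EV5: starts Apr 5 08:30 before EV8 ends Apr 5 16:30, and ends Apr 5 16:30 after EV8 starts Apr 5 16:00 → overlap.
EV7: starts Apr 5 12:00 before EV8 ends Apr 5 16:30, and ends Apr 5 20:00 after EV8 starts Apr 5 16:00 → overlap.
EV6: starts Apr 5 15:30 before EV8 ends Apr 5 16:30, and ends Apr 5 20:00 after EV8 starts Apr 5 16:00 → overlap.
EV8 overlaps EV5, EV6, EV7.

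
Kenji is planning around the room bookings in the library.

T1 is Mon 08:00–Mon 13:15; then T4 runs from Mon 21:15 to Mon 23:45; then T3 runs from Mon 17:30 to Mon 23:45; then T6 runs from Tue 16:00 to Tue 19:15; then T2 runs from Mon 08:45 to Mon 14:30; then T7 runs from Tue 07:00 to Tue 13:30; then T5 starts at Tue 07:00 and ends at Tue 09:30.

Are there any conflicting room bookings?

Sorted by start: T1, T2, T3, T4, T5, T7, T6.
T2 starts before T1 ends → T1 and T2 overlap.
That's a conflict, so the schedule is not conflict-free.

Yes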